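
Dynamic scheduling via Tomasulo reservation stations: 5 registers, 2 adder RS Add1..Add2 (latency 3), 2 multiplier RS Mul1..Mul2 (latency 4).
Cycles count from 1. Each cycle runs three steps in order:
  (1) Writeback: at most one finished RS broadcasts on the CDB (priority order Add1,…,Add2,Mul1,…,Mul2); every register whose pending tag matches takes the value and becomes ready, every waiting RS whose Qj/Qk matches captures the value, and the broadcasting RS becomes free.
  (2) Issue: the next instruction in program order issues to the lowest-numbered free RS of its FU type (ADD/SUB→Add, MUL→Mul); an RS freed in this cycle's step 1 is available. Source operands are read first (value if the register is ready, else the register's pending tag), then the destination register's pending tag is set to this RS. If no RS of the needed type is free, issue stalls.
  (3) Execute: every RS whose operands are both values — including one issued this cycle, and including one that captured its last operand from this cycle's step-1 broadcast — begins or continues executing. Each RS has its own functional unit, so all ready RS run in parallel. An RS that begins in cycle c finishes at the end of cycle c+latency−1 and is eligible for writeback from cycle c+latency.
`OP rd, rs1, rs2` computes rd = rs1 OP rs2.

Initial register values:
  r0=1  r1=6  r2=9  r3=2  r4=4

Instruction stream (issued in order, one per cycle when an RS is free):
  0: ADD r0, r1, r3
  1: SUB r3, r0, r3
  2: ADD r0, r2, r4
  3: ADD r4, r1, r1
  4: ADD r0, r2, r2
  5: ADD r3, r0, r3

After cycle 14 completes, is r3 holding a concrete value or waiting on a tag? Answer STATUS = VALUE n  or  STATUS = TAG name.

STATUS = VALUE 24

c1: issue ADD r0<-Add1 | r0:Add1,r1:6,r2:9,r3:2,r4:4
c2: issue SUB r3<-Add2 | r0:Add1,r1:6,r2:9,r3:Add2,r4:4
c3: stall | r0:Add1,r1:6,r2:9,r3:Add2,r4:4
c4: CDB Add1=8; issue ADD r0<-Add1 | r0:Add1,r1:6,r2:9,r3:Add2,r4:4
c5: stall | r0:Add1,r1:6,r2:9,r3:Add2,r4:4
c6: stall | r0:Add1,r1:6,r2:9,r3:Add2,r4:4
c7: CDB Add1=13; issue ADD r4<-Add1 | r0:13,r1:6,r2:9,r3:Add2,r4:Add1
c8: CDB Add2=6; issue ADD r0<-Add2 | r0:Add2,r1:6,r2:9,r3:6,r4:Add1
c9: stall | r0:Add2,r1:6,r2:9,r3:6,r4:Add1
c10: CDB Add1=12; issue ADD r3<-Add1 | r0:Add2,r1:6,r2:9,r3:Add1,r4:12
c11: CDB Add2=18 | r0:18,r1:6,r2:9,r3:Add1,r4:12
c12: - | r0:18,r1:6,r2:9,r3:Add1,r4:12
c13: - | r0:18,r1:6,r2:9,r3:Add1,r4:12
c14: CDB Add1=24 | r0:18,r1:6,r2:9,r3:24,r4:12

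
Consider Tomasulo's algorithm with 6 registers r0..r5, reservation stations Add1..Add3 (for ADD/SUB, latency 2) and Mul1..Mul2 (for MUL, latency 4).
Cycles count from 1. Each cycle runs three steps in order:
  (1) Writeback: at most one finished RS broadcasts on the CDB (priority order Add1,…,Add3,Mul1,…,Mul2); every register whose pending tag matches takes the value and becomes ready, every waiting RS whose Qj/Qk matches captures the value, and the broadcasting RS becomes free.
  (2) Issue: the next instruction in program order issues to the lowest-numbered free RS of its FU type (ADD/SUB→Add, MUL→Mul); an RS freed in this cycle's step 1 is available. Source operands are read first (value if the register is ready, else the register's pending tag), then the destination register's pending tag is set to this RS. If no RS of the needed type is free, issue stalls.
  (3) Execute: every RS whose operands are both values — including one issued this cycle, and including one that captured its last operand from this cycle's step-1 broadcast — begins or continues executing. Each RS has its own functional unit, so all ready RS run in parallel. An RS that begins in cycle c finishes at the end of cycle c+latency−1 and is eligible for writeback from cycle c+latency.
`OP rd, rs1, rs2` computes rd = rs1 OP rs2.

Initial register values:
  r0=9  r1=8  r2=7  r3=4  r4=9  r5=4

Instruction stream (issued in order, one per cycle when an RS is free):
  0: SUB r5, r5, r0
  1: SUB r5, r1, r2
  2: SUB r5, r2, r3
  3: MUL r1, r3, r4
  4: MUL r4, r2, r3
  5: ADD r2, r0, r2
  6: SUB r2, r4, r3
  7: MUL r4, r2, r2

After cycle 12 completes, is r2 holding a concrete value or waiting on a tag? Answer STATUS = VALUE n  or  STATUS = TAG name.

STATUS = VALUE 24

cycle 1: issue SUB r5<-Add1 // r0:9,r1:8,r2:7,r3:4,r4:9,r5:Add1
cycle 2: issue SUB r5<-Add2 // r0:9,r1:8,r2:7,r3:4,r4:9,r5:Add2
cycle 3: CDB Add1=-5; issue SUB r5<-Add1 // r0:9,r1:8,r2:7,r3:4,r4:9,r5:Add1
cycle 4: CDB Add2=1; issue MUL r1<-Mul1 // r0:9,r1:Mul1,r2:7,r3:4,r4:9,r5:Add1
cycle 5: CDB Add1=3; issue MUL r4<-Mul2 // r0:9,r1:Mul1,r2:7,r3:4,r4:Mul2,r5:3
cycle 6: issue ADD r2<-Add1 // r0:9,r1:Mul1,r2:Add1,r3:4,r4:Mul2,r5:3
cycle 7: issue SUB r2<-Add2 // r0:9,r1:Mul1,r2:Add2,r3:4,r4:Mul2,r5:3
cycle 8: CDB Add1=16; stall // r0:9,r1:Mul1,r2:Add2,r3:4,r4:Mul2,r5:3
cycle 9: CDB Mul1=36; issue MUL r4<-Mul1 // r0:9,r1:36,r2:Add2,r3:4,r4:Mul1,r5:3
cycle 10: CDB Mul2=28 // r0:9,r1:36,r2:Add2,r3:4,r4:Mul1,r5:3
cycle 11: - // r0:9,r1:36,r2:Add2,r3:4,r4:Mul1,r5:3
cycle 12: CDB Add2=24 // r0:9,r1:36,r2:24,r3:4,r4:Mul1,r5:3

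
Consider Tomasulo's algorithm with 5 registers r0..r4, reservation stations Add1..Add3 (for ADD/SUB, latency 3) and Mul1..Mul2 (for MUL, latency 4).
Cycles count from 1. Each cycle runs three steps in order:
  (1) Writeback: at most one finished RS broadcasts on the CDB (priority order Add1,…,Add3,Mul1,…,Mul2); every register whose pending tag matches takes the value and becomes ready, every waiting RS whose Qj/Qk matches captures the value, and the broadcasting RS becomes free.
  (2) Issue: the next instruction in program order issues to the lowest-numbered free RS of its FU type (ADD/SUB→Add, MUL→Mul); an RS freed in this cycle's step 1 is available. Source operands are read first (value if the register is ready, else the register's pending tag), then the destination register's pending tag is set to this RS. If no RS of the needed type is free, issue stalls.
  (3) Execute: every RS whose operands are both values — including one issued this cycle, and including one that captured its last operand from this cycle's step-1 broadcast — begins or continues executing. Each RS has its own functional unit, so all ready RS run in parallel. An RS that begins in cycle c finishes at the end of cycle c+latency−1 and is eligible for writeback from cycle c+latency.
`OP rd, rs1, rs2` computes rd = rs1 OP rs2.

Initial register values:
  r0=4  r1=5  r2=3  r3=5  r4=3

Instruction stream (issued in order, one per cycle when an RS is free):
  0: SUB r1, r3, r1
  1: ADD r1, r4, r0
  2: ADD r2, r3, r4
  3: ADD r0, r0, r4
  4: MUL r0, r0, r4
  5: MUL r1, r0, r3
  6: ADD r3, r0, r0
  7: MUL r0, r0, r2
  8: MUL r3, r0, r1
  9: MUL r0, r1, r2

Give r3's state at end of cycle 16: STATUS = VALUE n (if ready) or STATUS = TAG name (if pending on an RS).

c1: issue SUB r1<-Add1 | r0:4,r1:Add1,r2:3,r3:5,r4:3
c2: issue ADD r1<-Add2 | r0:4,r1:Add2,r2:3,r3:5,r4:3
c3: issue ADD r2<-Add3 | r0:4,r1:Add2,r2:Add3,r3:5,r4:3
c4: CDB Add1=0; issue ADD r0<-Add1 | r0:Add1,r1:Add2,r2:Add3,r3:5,r4:3
c5: CDB Add2=7; issue MUL r0<-Mul1 | r0:Mul1,r1:7,r2:Add3,r3:5,r4:3
c6: CDB Add3=8; issue MUL r1<-Mul2 | r0:Mul1,r1:Mul2,r2:8,r3:5,r4:3
c7: CDB Add1=7; issue ADD r3<-Add1 | r0:Mul1,r1:Mul2,r2:8,r3:Add1,r4:3
c8: stall | r0:Mul1,r1:Mul2,r2:8,r3:Add1,r4:3
c9: stall | r0:Mul1,r1:Mul2,r2:8,r3:Add1,r4:3
c10: stall | r0:Mul1,r1:Mul2,r2:8,r3:Add1,r4:3
c11: CDB Mul1=21; issue MUL r0<-Mul1 | r0:Mul1,r1:Mul2,r2:8,r3:Add1,r4:3
c12: stall | r0:Mul1,r1:Mul2,r2:8,r3:Add1,r4:3
c13: stall | r0:Mul1,r1:Mul2,r2:8,r3:Add1,r4:3
c14: CDB Add1=42; stall | r0:Mul1,r1:Mul2,r2:8,r3:42,r4:3
c15: CDB Mul1=168; issue MUL r3<-Mul1 | r0:168,r1:Mul2,r2:8,r3:Mul1,r4:3
c16: CDB Mul2=105; issue MUL r0<-Mul2 | r0:Mul2,r1:105,r2:8,r3:Mul1,r4:3

STATUS = TAG Mul1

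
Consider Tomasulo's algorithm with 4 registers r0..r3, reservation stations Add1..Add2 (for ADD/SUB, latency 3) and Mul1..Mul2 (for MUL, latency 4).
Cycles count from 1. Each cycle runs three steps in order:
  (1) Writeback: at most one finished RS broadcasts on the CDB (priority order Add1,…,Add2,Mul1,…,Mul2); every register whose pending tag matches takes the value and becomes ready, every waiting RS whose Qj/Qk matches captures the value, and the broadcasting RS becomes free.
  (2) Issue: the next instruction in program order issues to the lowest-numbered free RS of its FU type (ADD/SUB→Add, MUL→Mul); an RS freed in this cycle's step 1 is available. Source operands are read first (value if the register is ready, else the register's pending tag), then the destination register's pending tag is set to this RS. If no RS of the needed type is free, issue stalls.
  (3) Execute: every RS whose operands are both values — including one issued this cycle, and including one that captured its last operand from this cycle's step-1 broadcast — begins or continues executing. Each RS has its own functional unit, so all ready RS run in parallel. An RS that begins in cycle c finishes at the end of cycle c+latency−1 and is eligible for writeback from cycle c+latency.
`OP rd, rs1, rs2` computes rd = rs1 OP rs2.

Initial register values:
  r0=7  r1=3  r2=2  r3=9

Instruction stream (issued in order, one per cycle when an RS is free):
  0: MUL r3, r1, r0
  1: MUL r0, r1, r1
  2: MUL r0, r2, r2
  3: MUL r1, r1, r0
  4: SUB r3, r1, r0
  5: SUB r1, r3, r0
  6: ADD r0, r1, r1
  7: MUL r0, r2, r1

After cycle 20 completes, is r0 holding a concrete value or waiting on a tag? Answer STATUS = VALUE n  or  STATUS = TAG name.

c1: issue MUL r3<-Mul1 | r0:7,r1:3,r2:2,r3:Mul1
c2: issue MUL r0<-Mul2 | r0:Mul2,r1:3,r2:2,r3:Mul1
c3: stall | r0:Mul2,r1:3,r2:2,r3:Mul1
c4: stall | r0:Mul2,r1:3,r2:2,r3:Mul1
c5: CDB Mul1=21; issue MUL r0<-Mul1 | r0:Mul1,r1:3,r2:2,r3:21
c6: CDB Mul2=9; issue MUL r1<-Mul2 | r0:Mul1,r1:Mul2,r2:2,r3:21
c7: issue SUB r3<-Add1 | r0:Mul1,r1:Mul2,r2:2,r3:Add1
c8: issue SUB r1<-Add2 | r0:Mul1,r1:Add2,r2:2,r3:Add1
c9: CDB Mul1=4; stall | r0:4,r1:Add2,r2:2,r3:Add1
c10: stall | r0:4,r1:Add2,r2:2,r3:Add1
c11: stall | r0:4,r1:Add2,r2:2,r3:Add1
c12: stall | r0:4,r1:Add2,r2:2,r3:Add1
c13: CDB Mul2=12; stall | r0:4,r1:Add2,r2:2,r3:Add1
c14: stall | r0:4,r1:Add2,r2:2,r3:Add1
c15: stall | r0:4,r1:Add2,r2:2,r3:Add1
c16: CDB Add1=8; issue ADD r0<-Add1 | r0:Add1,r1:Add2,r2:2,r3:8
c17: issue MUL r0<-Mul1 | r0:Mul1,r1:Add2,r2:2,r3:8
c18: - | r0:Mul1,r1:Add2,r2:2,r3:8
c19: CDB Add2=4 | r0:Mul1,r1:4,r2:2,r3:8
c20: - | r0:Mul1,r1:4,r2:2,r3:8

STATUS = TAG Mul1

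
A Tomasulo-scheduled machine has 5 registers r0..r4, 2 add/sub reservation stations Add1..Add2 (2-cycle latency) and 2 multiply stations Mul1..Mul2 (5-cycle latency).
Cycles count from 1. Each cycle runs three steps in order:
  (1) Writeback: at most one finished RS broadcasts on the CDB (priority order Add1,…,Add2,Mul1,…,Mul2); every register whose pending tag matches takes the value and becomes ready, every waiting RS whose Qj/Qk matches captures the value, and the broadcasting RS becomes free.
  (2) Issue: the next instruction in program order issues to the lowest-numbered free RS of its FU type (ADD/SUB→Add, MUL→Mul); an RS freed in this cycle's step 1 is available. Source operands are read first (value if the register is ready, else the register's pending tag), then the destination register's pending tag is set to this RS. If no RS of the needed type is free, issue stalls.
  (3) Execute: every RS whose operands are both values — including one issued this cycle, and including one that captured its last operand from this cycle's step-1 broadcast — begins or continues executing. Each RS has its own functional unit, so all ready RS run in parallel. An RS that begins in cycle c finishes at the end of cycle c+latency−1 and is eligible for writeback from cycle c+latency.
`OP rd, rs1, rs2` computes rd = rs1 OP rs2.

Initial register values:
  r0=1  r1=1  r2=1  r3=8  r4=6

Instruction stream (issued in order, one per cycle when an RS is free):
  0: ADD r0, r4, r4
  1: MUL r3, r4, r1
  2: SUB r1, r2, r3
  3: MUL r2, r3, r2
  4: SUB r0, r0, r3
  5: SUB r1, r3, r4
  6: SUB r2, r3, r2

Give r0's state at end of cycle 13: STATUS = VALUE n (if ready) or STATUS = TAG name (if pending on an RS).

  c1: issue ADD r0<-Add1  regs: r0:Add1,r1:1,r2:1,r3:8,r4:6
  c2: issue MUL r3<-Mul1  regs: r0:Add1,r1:1,r2:1,r3:Mul1,r4:6
  c3: CDB Add1=12; issue SUB r1<-Add1  regs: r0:12,r1:Add1,r2:1,r3:Mul1,r4:6
  c4: issue MUL r2<-Mul2  regs: r0:12,r1:Add1,r2:Mul2,r3:Mul1,r4:6
  c5: issue SUB r0<-Add2  regs: r0:Add2,r1:Add1,r2:Mul2,r3:Mul1,r4:6
  c6: stall  regs: r0:Add2,r1:Add1,r2:Mul2,r3:Mul1,r4:6
  c7: CDB Mul1=6; stall  regs: r0:Add2,r1:Add1,r2:Mul2,r3:6,r4:6
  c8: stall  regs: r0:Add2,r1:Add1,r2:Mul2,r3:6,r4:6
  c9: CDB Add1=-5; issue SUB r1<-Add1  regs: r0:Add2,r1:Add1,r2:Mul2,r3:6,r4:6
  c10: CDB Add2=6; issue SUB r2<-Add2  regs: r0:6,r1:Add1,r2:Add2,r3:6,r4:6
  c11: CDB Add1=0  regs: r0:6,r1:0,r2:Add2,r3:6,r4:6
  c12: CDB Mul2=6  regs: r0:6,r1:0,r2:Add2,r3:6,r4:6
  c13: -  regs: r0:6,r1:0,r2:Add2,r3:6,r4:6

STATUS = VALUE 6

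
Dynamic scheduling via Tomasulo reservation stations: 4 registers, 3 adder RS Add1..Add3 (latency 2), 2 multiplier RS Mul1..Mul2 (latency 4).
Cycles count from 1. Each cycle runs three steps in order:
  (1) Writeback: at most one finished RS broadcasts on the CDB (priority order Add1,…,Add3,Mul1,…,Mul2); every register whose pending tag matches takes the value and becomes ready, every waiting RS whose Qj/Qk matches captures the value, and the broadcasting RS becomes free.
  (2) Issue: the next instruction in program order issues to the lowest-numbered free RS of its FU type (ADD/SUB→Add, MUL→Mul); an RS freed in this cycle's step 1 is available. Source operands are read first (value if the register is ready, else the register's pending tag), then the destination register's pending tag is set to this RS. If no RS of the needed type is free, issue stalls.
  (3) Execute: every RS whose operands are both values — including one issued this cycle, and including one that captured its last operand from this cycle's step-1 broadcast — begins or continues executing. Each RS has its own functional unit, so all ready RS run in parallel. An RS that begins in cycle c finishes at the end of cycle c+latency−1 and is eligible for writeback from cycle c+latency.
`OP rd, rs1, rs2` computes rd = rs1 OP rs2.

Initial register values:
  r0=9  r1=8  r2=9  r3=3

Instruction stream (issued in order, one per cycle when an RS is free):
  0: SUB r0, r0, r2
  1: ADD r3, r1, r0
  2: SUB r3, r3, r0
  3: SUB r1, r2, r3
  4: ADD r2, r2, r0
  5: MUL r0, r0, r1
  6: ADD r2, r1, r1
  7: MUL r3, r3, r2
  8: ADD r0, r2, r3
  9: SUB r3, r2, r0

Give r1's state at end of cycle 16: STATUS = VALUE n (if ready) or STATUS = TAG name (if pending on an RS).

STATUS = VALUE 1

  c1: issue SUB r0<-Add1  regs: r0:Add1,r1:8,r2:9,r3:3
  c2: issue ADD r3<-Add2  regs: r0:Add1,r1:8,r2:9,r3:Add2
  c3: CDB Add1=0; issue SUB r3<-Add1  regs: r0:0,r1:8,r2:9,r3:Add1
  c4: issue SUB r1<-Add3  regs: r0:0,r1:Add3,r2:9,r3:Add1
  c5: CDB Add2=8; issue ADD r2<-Add2  regs: r0:0,r1:Add3,r2:Add2,r3:Add1
  c6: issue MUL r0<-Mul1  regs: r0:Mul1,r1:Add3,r2:Add2,r3:Add1
  c7: CDB Add1=8; issue ADD r2<-Add1  regs: r0:Mul1,r1:Add3,r2:Add1,r3:8
  c8: CDB Add2=9; issue MUL r3<-Mul2  regs: r0:Mul1,r1:Add3,r2:Add1,r3:Mul2
  c9: CDB Add3=1; issue ADD r0<-Add2  regs: r0:Add2,r1:1,r2:Add1,r3:Mul2
  c10: issue SUB r3<-Add3  regs: r0:Add2,r1:1,r2:Add1,r3:Add3
  c11: CDB Add1=2  regs: r0:Add2,r1:1,r2:2,r3:Add3
  c12: -  regs: r0:Add2,r1:1,r2:2,r3:Add3
  c13: CDB Mul1=0  regs: r0:Add2,r1:1,r2:2,r3:Add3
  c14: -  regs: r0:Add2,r1:1,r2:2,r3:Add3
  c15: CDB Mul2=16  regs: r0:Add2,r1:1,r2:2,r3:Add3
  c16: -  regs: r0:Add2,r1:1,r2:2,r3:Add3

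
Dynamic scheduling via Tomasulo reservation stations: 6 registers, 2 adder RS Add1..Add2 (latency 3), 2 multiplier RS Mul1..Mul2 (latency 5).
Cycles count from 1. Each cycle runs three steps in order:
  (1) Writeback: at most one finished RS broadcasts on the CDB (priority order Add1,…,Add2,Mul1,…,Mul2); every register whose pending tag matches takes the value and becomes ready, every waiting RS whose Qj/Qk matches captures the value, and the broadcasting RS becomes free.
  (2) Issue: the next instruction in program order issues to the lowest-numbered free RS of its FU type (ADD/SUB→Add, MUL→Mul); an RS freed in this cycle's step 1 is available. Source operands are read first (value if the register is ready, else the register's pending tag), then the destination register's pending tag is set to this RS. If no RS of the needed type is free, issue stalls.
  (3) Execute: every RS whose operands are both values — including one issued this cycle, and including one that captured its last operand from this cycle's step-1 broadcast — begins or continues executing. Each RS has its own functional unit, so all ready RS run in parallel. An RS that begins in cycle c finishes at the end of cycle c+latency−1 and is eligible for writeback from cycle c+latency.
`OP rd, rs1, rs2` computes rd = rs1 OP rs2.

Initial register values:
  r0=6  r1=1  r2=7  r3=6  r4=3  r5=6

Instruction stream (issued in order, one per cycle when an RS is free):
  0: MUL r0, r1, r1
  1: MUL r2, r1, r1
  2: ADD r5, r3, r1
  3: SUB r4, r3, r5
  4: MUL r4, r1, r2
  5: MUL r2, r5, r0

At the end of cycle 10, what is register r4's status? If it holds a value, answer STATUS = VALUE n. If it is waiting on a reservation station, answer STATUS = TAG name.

STATUS = TAG Mul1

c1: issue MUL r0<-Mul1 | r0:Mul1,r1:1,r2:7,r3:6,r4:3,r5:6
c2: issue MUL r2<-Mul2 | r0:Mul1,r1:1,r2:Mul2,r3:6,r4:3,r5:6
c3: issue ADD r5<-Add1 | r0:Mul1,r1:1,r2:Mul2,r3:6,r4:3,r5:Add1
c4: issue SUB r4<-Add2 | r0:Mul1,r1:1,r2:Mul2,r3:6,r4:Add2,r5:Add1
c5: stall | r0:Mul1,r1:1,r2:Mul2,r3:6,r4:Add2,r5:Add1
c6: CDB Add1=7; stall | r0:Mul1,r1:1,r2:Mul2,r3:6,r4:Add2,r5:7
c7: CDB Mul1=1; issue MUL r4<-Mul1 | r0:1,r1:1,r2:Mul2,r3:6,r4:Mul1,r5:7
c8: CDB Mul2=1; issue MUL r2<-Mul2 | r0:1,r1:1,r2:Mul2,r3:6,r4:Mul1,r5:7
c9: CDB Add2=-1 | r0:1,r1:1,r2:Mul2,r3:6,r4:Mul1,r5:7
c10: - | r0:1,r1:1,r2:Mul2,r3:6,r4:Mul1,r5:7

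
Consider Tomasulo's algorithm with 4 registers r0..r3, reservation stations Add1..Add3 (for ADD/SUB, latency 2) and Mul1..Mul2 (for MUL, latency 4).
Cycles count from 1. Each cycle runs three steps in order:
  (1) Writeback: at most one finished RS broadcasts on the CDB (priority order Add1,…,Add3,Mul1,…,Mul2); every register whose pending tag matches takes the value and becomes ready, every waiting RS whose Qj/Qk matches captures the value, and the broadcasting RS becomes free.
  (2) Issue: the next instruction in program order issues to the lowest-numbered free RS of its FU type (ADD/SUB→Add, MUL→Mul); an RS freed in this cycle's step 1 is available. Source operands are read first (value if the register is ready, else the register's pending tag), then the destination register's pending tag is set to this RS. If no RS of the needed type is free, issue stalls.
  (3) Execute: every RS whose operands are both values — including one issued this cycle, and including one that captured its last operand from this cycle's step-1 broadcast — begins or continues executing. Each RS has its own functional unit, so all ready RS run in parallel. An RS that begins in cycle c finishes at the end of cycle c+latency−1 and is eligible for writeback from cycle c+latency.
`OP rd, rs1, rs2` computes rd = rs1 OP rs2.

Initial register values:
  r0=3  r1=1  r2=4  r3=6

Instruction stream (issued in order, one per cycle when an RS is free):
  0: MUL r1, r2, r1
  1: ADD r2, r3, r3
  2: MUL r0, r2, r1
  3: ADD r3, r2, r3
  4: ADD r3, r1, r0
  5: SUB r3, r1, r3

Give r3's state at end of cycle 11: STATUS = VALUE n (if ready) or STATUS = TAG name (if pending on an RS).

STATUS = TAG Add1

  c1: issue MUL r1<-Mul1  regs: r0:3,r1:Mul1,r2:4,r3:6
  c2: issue ADD r2<-Add1  regs: r0:3,r1:Mul1,r2:Add1,r3:6
  c3: issue MUL r0<-Mul2  regs: r0:Mul2,r1:Mul1,r2:Add1,r3:6
  c4: CDB Add1=12; issue ADD r3<-Add1  regs: r0:Mul2,r1:Mul1,r2:12,r3:Add1
  c5: CDB Mul1=4; issue ADD r3<-Add2  regs: r0:Mul2,r1:4,r2:12,r3:Add2
  c6: CDB Add1=18; issue SUB r3<-Add1  regs: r0:Mul2,r1:4,r2:12,r3:Add1
  c7: -  regs: r0:Mul2,r1:4,r2:12,r3:Add1
  c8: -  regs: r0:Mul2,r1:4,r2:12,r3:Add1
  c9: CDB Mul2=48  regs: r0:48,r1:4,r2:12,r3:Add1
  c10: -  regs: r0:48,r1:4,r2:12,r3:Add1
  c11: CDB Add2=52  regs: r0:48,r1:4,r2:12,r3:Add1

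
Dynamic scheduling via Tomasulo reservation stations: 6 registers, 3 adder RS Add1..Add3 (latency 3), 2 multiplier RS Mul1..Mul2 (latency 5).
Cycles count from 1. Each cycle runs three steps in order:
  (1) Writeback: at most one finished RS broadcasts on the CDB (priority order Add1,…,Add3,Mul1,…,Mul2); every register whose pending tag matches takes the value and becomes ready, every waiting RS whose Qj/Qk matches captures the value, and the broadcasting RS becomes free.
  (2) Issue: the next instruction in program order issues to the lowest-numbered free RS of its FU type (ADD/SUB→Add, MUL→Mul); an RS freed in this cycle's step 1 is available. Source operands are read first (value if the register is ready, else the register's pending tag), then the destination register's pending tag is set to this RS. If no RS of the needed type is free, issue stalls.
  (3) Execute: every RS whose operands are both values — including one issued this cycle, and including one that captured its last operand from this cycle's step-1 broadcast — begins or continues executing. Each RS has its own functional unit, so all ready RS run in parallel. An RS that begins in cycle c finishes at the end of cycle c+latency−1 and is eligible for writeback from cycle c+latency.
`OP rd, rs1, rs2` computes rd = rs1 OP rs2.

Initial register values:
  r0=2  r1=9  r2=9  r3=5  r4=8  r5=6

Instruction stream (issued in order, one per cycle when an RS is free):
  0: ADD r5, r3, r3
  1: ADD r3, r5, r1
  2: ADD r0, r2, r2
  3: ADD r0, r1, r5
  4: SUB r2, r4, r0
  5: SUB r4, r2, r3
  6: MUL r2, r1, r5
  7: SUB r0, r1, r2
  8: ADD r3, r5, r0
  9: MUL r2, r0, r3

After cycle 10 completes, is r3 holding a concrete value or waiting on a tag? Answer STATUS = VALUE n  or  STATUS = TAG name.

STATUS = TAG Add3

c1: issue ADD r5<-Add1 | r0:2,r1:9,r2:9,r3:5,r4:8,r5:Add1
c2: issue ADD r3<-Add2 | r0:2,r1:9,r2:9,r3:Add2,r4:8,r5:Add1
c3: issue ADD r0<-Add3 | r0:Add3,r1:9,r2:9,r3:Add2,r4:8,r5:Add1
c4: CDB Add1=10; issue ADD r0<-Add1 | r0:Add1,r1:9,r2:9,r3:Add2,r4:8,r5:10
c5: stall | r0:Add1,r1:9,r2:9,r3:Add2,r4:8,r5:10
c6: CDB Add3=18; issue SUB r2<-Add3 | r0:Add1,r1:9,r2:Add3,r3:Add2,r4:8,r5:10
c7: CDB Add1=19; issue SUB r4<-Add1 | r0:19,r1:9,r2:Add3,r3:Add2,r4:Add1,r5:10
c8: CDB Add2=19; issue MUL r2<-Mul1 | r0:19,r1:9,r2:Mul1,r3:19,r4:Add1,r5:10
c9: issue SUB r0<-Add2 | r0:Add2,r1:9,r2:Mul1,r3:19,r4:Add1,r5:10
c10: CDB Add3=-11; issue ADD r3<-Add3 | r0:Add2,r1:9,r2:Mul1,r3:Add3,r4:Add1,r5:10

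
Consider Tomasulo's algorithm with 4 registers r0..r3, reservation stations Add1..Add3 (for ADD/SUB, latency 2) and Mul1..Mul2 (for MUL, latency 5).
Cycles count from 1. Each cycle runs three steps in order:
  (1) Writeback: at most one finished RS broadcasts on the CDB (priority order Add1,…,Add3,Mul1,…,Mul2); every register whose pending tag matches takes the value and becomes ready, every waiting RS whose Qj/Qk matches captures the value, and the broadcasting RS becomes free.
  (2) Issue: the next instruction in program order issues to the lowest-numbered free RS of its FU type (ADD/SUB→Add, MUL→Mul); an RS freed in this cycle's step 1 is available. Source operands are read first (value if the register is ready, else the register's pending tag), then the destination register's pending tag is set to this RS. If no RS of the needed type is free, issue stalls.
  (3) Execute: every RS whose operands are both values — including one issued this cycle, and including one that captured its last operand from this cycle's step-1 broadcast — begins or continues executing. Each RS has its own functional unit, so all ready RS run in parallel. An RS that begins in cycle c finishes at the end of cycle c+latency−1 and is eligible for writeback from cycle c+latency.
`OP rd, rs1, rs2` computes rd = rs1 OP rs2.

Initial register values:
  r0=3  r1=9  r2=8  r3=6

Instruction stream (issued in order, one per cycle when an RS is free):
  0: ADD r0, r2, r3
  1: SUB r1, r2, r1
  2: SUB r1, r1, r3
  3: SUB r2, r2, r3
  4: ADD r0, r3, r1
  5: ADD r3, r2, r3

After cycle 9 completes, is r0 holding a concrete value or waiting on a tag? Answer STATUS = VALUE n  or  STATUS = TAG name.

cycle 1: issue ADD r0<-Add1 // r0:Add1,r1:9,r2:8,r3:6
cycle 2: issue SUB r1<-Add2 // r0:Add1,r1:Add2,r2:8,r3:6
cycle 3: CDB Add1=14; issue SUB r1<-Add1 // r0:14,r1:Add1,r2:8,r3:6
cycle 4: CDB Add2=-1; issue SUB r2<-Add2 // r0:14,r1:Add1,r2:Add2,r3:6
cycle 5: issue ADD r0<-Add3 // r0:Add3,r1:Add1,r2:Add2,r3:6
cycle 6: CDB Add1=-7; issue ADD r3<-Add1 // r0:Add3,r1:-7,r2:Add2,r3:Add1
cycle 7: CDB Add2=2 // r0:Add3,r1:-7,r2:2,r3:Add1
cycle 8: CDB Add3=-1 // r0:-1,r1:-7,r2:2,r3:Add1
cycle 9: CDB Add1=8 // r0:-1,r1:-7,r2:2,r3:8

STATUS = VALUE -1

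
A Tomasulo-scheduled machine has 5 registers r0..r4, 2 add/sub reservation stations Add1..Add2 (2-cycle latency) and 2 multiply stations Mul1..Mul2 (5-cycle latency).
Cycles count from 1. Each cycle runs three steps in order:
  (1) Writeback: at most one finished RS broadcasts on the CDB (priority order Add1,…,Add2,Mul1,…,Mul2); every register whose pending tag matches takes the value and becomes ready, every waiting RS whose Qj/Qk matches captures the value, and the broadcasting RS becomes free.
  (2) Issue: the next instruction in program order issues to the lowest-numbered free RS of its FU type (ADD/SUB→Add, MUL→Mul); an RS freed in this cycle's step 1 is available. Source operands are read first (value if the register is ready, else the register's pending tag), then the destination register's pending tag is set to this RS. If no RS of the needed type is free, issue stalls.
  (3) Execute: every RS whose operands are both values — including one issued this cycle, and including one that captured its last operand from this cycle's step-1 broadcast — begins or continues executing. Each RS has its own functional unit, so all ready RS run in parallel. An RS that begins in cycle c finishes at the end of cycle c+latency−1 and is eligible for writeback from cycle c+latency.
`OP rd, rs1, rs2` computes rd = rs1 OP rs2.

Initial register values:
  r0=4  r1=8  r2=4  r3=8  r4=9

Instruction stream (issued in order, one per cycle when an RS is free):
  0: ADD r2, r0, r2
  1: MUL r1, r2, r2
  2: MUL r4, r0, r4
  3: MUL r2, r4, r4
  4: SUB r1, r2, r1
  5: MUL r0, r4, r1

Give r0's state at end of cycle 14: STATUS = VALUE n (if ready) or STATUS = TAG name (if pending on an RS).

cycle 1: issue ADD r2<-Add1 // r0:4,r1:8,r2:Add1,r3:8,r4:9
cycle 2: issue MUL r1<-Mul1 // r0:4,r1:Mul1,r2:Add1,r3:8,r4:9
cycle 3: CDB Add1=8; issue MUL r4<-Mul2 // r0:4,r1:Mul1,r2:8,r3:8,r4:Mul2
cycle 4: stall // r0:4,r1:Mul1,r2:8,r3:8,r4:Mul2
cycle 5: stall // r0:4,r1:Mul1,r2:8,r3:8,r4:Mul2
cycle 6: stall // r0:4,r1:Mul1,r2:8,r3:8,r4:Mul2
cycle 7: stall // r0:4,r1:Mul1,r2:8,r3:8,r4:Mul2
cycle 8: CDB Mul1=64; issue MUL r2<-Mul1 // r0:4,r1:64,r2:Mul1,r3:8,r4:Mul2
cycle 9: CDB Mul2=36; issue SUB r1<-Add1 // r0:4,r1:Add1,r2:Mul1,r3:8,r4:36
cycle 10: issue MUL r0<-Mul2 // r0:Mul2,r1:Add1,r2:Mul1,r3:8,r4:36
cycle 11: - // r0:Mul2,r1:Add1,r2:Mul1,r3:8,r4:36
cycle 12: - // r0:Mul2,r1:Add1,r2:Mul1,r3:8,r4:36
cycle 13: - // r0:Mul2,r1:Add1,r2:Mul1,r3:8,r4:36
cycle 14: CDB Mul1=1296 // r0:Mul2,r1:Add1,r2:1296,r3:8,r4:36

STATUS = TAG Mul2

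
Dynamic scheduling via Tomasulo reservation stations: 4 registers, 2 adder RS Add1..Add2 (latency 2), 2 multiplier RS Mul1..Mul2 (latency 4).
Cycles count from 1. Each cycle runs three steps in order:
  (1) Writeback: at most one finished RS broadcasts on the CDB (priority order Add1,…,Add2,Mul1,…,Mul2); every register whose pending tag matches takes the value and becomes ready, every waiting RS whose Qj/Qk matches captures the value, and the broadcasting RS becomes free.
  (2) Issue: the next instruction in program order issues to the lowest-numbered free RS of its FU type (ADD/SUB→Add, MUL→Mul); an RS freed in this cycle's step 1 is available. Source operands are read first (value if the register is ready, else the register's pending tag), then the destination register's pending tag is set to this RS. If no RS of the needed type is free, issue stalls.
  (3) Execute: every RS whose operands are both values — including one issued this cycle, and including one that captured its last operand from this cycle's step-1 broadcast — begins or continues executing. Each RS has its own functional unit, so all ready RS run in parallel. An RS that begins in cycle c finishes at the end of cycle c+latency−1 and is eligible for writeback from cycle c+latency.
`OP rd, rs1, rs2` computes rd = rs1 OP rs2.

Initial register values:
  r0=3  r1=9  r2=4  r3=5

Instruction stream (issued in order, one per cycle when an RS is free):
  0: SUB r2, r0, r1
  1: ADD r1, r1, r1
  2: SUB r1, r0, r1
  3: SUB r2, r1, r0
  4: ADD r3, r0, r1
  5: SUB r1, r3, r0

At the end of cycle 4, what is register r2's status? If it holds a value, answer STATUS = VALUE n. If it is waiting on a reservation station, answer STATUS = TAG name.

  c1: issue SUB r2<-Add1  regs: r0:3,r1:9,r2:Add1,r3:5
  c2: issue ADD r1<-Add2  regs: r0:3,r1:Add2,r2:Add1,r3:5
  c3: CDB Add1=-6; issue SUB r1<-Add1  regs: r0:3,r1:Add1,r2:-6,r3:5
  c4: CDB Add2=18; issue SUB r2<-Add2  regs: r0:3,r1:Add1,r2:Add2,r3:5

STATUS = TAG Add2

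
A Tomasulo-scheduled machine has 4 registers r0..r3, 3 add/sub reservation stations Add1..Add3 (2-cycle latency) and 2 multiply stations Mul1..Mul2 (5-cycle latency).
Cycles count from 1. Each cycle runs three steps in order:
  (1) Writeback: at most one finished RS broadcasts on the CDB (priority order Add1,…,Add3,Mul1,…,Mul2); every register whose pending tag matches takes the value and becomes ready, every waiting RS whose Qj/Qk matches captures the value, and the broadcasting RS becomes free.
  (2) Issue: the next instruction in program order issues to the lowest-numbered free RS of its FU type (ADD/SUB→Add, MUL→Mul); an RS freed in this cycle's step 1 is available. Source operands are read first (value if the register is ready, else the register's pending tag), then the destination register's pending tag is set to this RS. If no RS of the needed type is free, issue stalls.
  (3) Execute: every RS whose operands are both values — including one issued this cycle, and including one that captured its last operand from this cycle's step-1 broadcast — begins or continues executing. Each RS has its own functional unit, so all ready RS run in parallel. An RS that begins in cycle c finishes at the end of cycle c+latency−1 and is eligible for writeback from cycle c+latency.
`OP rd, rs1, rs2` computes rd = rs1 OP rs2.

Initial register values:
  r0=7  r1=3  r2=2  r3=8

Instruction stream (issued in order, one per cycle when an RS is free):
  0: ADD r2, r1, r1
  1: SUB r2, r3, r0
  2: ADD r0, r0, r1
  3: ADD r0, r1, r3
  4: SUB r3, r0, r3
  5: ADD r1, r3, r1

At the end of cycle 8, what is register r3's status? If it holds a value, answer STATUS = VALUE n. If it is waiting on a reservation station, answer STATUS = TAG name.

STATUS = VALUE 3

c1: issue ADD r2<-Add1 | r0:7,r1:3,r2:Add1,r3:8
c2: issue SUB r2<-Add2 | r0:7,r1:3,r2:Add2,r3:8
c3: CDB Add1=6; issue ADD r0<-Add1 | r0:Add1,r1:3,r2:Add2,r3:8
c4: CDB Add2=1; issue ADD r0<-Add2 | r0:Add2,r1:3,r2:1,r3:8
c5: CDB Add1=10; issue SUB r3<-Add1 | r0:Add2,r1:3,r2:1,r3:Add1
c6: CDB Add2=11; issue ADD r1<-Add2 | r0:11,r1:Add2,r2:1,r3:Add1
c7: - | r0:11,r1:Add2,r2:1,r3:Add1
c8: CDB Add1=3 | r0:11,r1:Add2,r2:1,r3:3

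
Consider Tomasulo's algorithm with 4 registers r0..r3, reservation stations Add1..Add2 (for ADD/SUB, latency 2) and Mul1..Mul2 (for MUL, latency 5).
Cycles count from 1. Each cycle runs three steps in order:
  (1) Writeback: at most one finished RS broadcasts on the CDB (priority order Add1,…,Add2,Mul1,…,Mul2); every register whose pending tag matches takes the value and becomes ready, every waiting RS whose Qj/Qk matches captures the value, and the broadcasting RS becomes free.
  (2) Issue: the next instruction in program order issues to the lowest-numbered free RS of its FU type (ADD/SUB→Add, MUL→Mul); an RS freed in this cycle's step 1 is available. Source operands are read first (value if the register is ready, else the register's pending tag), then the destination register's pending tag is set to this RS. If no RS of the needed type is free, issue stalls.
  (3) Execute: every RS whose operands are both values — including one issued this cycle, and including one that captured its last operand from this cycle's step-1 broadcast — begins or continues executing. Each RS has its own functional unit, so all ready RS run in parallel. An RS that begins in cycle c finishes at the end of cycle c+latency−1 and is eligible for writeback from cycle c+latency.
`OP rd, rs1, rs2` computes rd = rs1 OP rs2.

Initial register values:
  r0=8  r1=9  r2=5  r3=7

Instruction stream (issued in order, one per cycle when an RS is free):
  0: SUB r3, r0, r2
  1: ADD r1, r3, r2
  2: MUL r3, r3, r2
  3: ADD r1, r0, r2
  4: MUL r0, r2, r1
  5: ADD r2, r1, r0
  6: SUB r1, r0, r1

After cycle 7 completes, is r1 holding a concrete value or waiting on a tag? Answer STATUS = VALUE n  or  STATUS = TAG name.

STATUS = TAG Add2

c1: issue SUB r3<-Add1 | r0:8,r1:9,r2:5,r3:Add1
c2: issue ADD r1<-Add2 | r0:8,r1:Add2,r2:5,r3:Add1
c3: CDB Add1=3; issue MUL r3<-Mul1 | r0:8,r1:Add2,r2:5,r3:Mul1
c4: issue ADD r1<-Add1 | r0:8,r1:Add1,r2:5,r3:Mul1
c5: CDB Add2=8; issue MUL r0<-Mul2 | r0:Mul2,r1:Add1,r2:5,r3:Mul1
c6: CDB Add1=13; issue ADD r2<-Add1 | r0:Mul2,r1:13,r2:Add1,r3:Mul1
c7: issue SUB r1<-Add2 | r0:Mul2,r1:Add2,r2:Add1,r3:Mul1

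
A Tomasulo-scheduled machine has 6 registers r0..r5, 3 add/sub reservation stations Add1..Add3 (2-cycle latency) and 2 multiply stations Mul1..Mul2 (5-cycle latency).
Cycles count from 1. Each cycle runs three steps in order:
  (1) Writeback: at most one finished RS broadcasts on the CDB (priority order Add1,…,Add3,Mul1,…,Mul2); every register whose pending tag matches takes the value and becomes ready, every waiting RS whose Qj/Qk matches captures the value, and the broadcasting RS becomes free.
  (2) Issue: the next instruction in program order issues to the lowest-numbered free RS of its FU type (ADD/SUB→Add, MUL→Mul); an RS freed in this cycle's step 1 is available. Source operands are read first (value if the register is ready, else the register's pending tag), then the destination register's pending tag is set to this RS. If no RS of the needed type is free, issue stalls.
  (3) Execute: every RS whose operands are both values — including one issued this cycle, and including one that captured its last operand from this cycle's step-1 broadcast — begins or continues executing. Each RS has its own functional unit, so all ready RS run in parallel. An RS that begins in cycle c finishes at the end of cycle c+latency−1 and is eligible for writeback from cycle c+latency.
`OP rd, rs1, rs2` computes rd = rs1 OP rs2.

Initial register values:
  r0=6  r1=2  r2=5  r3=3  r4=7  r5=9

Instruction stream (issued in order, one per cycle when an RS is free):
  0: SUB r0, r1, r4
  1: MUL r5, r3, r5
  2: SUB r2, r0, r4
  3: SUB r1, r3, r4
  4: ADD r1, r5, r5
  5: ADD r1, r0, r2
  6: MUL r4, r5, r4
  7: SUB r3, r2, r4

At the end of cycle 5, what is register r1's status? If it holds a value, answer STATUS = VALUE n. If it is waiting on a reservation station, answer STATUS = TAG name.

  c1: issue SUB r0<-Add1  regs: r0:Add1,r1:2,r2:5,r3:3,r4:7,r5:9
  c2: issue MUL r5<-Mul1  regs: r0:Add1,r1:2,r2:5,r3:3,r4:7,r5:Mul1
  c3: CDB Add1=-5; issue SUB r2<-Add1  regs: r0:-5,r1:2,r2:Add1,r3:3,r4:7,r5:Mul1
  c4: issue SUB r1<-Add2  regs: r0:-5,r1:Add2,r2:Add1,r3:3,r4:7,r5:Mul1
  c5: CDB Add1=-12; issue ADD r1<-Add1  regs: r0:-5,r1:Add1,r2:-12,r3:3,r4:7,r5:Mul1

STATUS = TAG Add1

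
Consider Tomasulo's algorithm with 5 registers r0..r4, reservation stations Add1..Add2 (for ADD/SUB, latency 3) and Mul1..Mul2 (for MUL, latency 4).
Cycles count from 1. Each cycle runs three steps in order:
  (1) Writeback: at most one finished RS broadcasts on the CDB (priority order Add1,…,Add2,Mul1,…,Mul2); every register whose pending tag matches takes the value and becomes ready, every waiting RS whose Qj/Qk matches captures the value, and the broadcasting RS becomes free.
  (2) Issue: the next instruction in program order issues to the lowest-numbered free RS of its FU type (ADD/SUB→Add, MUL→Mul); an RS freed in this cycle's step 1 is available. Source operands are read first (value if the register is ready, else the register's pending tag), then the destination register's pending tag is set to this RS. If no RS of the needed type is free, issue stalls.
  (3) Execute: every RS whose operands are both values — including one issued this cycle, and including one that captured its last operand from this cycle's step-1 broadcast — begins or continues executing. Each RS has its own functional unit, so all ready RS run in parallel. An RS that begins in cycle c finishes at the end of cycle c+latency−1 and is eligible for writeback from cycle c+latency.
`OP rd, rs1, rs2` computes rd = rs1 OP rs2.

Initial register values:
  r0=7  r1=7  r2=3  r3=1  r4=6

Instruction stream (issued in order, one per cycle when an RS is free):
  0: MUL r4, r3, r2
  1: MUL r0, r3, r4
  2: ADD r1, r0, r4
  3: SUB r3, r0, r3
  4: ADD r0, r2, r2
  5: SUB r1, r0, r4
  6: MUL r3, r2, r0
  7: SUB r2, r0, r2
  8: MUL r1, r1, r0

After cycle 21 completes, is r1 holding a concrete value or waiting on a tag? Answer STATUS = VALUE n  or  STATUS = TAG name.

cycle 1: issue MUL r4<-Mul1 // r0:7,r1:7,r2:3,r3:1,r4:Mul1
cycle 2: issue MUL r0<-Mul2 // r0:Mul2,r1:7,r2:3,r3:1,r4:Mul1
cycle 3: issue ADD r1<-Add1 // r0:Mul2,r1:Add1,r2:3,r3:1,r4:Mul1
cycle 4: issue SUB r3<-Add2 // r0:Mul2,r1:Add1,r2:3,r3:Add2,r4:Mul1
cycle 5: CDB Mul1=3; stall // r0:Mul2,r1:Add1,r2:3,r3:Add2,r4:3
cycle 6: stall // r0:Mul2,r1:Add1,r2:3,r3:Add2,r4:3
cycle 7: stall // r0:Mul2,r1:Add1,r2:3,r3:Add2,r4:3
cycle 8: stall // r0:Mul2,r1:Add1,r2:3,r3:Add2,r4:3
cycle 9: CDB Mul2=3; stall // r0:3,r1:Add1,r2:3,r3:Add2,r4:3
cycle 10: stall // r0:3,r1:Add1,r2:3,r3:Add2,r4:3
cycle 11: stall // r0:3,r1:Add1,r2:3,r3:Add2,r4:3
cycle 12: CDB Add1=6; issue ADD r0<-Add1 // r0:Add1,r1:6,r2:3,r3:Add2,r4:3
cycle 13: CDB Add2=2; issue SUB r1<-Add2 // r0:Add1,r1:Add2,r2:3,r3:2,r4:3
cycle 14: issue MUL r3<-Mul1 // r0:Add1,r1:Add2,r2:3,r3:Mul1,r4:3
cycle 15: CDB Add1=6; issue SUB r2<-Add1 // r0:6,r1:Add2,r2:Add1,r3:Mul1,r4:3
cycle 16: issue MUL r1<-Mul2 // r0:6,r1:Mul2,r2:Add1,r3:Mul1,r4:3
cycle 17: - // r0:6,r1:Mul2,r2:Add1,r3:Mul1,r4:3
cycle 18: CDB Add1=3 // r0:6,r1:Mul2,r2:3,r3:Mul1,r4:3
cycle 19: CDB Add2=3 // r0:6,r1:Mul2,r2:3,r3:Mul1,r4:3
cycle 20: CDB Mul1=18 // r0:6,r1:Mul2,r2:3,r3:18,r4:3
cycle 21: - // r0:6,r1:Mul2,r2:3,r3:18,r4:3

STATUS = TAG Mul2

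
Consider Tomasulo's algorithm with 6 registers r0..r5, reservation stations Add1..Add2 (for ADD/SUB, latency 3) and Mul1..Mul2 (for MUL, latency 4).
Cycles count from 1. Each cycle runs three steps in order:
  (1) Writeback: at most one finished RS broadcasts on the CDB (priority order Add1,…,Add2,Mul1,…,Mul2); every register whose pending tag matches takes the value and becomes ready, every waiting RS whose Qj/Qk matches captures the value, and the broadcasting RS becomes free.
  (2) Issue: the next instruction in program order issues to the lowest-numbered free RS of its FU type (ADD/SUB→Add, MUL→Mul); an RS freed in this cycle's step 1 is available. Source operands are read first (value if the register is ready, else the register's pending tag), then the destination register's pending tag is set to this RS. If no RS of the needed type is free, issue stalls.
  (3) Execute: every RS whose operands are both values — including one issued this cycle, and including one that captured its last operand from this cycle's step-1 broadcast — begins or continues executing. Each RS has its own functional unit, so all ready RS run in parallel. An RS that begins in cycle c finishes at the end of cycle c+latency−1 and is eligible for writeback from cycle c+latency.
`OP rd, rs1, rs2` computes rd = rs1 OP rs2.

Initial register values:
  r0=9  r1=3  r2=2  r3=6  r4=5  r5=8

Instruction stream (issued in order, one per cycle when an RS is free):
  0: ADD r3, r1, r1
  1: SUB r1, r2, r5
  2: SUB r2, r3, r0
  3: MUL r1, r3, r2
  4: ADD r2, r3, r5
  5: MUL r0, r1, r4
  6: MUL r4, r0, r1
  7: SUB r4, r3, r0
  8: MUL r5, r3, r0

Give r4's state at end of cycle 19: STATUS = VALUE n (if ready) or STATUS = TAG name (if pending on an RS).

STATUS = VALUE 96

  c1: issue ADD r3<-Add1  regs: r0:9,r1:3,r2:2,r3:Add1,r4:5,r5:8
  c2: issue SUB r1<-Add2  regs: r0:9,r1:Add2,r2:2,r3:Add1,r4:5,r5:8
  c3: stall  regs: r0:9,r1:Add2,r2:2,r3:Add1,r4:5,r5:8
  c4: CDB Add1=6; issue SUB r2<-Add1  regs: r0:9,r1:Add2,r2:Add1,r3:6,r4:5,r5:8
  c5: CDB Add2=-6; issue MUL r1<-Mul1  regs: r0:9,r1:Mul1,r2:Add1,r3:6,r4:5,r5:8
  c6: issue ADD r2<-Add2  regs: r0:9,r1:Mul1,r2:Add2,r3:6,r4:5,r5:8
  c7: CDB Add1=-3; issue MUL r0<-Mul2  regs: r0:Mul2,r1:Mul1,r2:Add2,r3:6,r4:5,r5:8
  c8: stall  regs: r0:Mul2,r1:Mul1,r2:Add2,r3:6,r4:5,r5:8
  c9: CDB Add2=14; stall  regs: r0:Mul2,r1:Mul1,r2:14,r3:6,r4:5,r5:8
  c10: stall  regs: r0:Mul2,r1:Mul1,r2:14,r3:6,r4:5,r5:8
  c11: CDB Mul1=-18; issue MUL r4<-Mul1  regs: r0:Mul2,r1:-18,r2:14,r3:6,r4:Mul1,r5:8
  c12: issue SUB r4<-Add1  regs: r0:Mul2,r1:-18,r2:14,r3:6,r4:Add1,r5:8
  c13: stall  regs: r0:Mul2,r1:-18,r2:14,r3:6,r4:Add1,r5:8
  c14: stall  regs: r0:Mul2,r1:-18,r2:14,r3:6,r4:Add1,r5:8
  c15: CDB Mul2=-90; issue MUL r5<-Mul2  regs: r0:-90,r1:-18,r2:14,r3:6,r4:Add1,r5:Mul2
  c16: -  regs: r0:-90,r1:-18,r2:14,r3:6,r4:Add1,r5:Mul2
  c17: -  regs: r0:-90,r1:-18,r2:14,r3:6,r4:Add1,r5:Mul2
  c18: CDB Add1=96  regs: r0:-90,r1:-18,r2:14,r3:6,r4:96,r5:Mul2
  c19: CDB Mul1=1620  regs: r0:-90,r1:-18,r2:14,r3:6,r4:96,r5:Mul2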